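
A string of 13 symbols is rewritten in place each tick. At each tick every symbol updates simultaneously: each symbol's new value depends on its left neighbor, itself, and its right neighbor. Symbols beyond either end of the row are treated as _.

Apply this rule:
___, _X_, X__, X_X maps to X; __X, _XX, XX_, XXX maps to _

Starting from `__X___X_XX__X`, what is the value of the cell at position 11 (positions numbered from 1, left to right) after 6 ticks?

X

tick 1: X_XXX_XX__X_X
tick 2: XX___X__X_XXX
tick 3: __XX_XX_XX___
tick 4: X___X__X__XXX
tick 5: XXX_XX_XX____
tick 6: ___X__X__XXXX
position 11 holds X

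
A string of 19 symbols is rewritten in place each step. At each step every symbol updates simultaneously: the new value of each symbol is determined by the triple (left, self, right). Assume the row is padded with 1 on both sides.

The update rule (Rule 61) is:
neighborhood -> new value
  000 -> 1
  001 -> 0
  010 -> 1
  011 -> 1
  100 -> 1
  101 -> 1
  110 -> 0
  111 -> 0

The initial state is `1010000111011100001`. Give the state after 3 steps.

0011101001111111010

0111110100110011101
1100001110101010011
0011101001111111010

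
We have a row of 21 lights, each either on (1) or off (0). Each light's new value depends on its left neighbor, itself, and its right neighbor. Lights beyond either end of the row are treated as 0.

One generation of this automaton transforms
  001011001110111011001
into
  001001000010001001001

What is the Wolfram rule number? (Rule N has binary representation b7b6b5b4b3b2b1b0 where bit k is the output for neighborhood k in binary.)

68

position 9: 111 → 0  (bit 7 = 0)
position 5: 110 → 1  (bit 6 = 1)
position 3: 101 → 0  (bit 5 = 0)
position 6: 100 → 0  (bit 4 = 0)
position 4: 011 → 0  (bit 3 = 0)
position 2: 010 → 1  (bit 2 = 1)
position 1: 001 → 0  (bit 1 = 0)
position 0: 000 → 0  (bit 0 = 0)
bits b7..b0 = 01000100 = 68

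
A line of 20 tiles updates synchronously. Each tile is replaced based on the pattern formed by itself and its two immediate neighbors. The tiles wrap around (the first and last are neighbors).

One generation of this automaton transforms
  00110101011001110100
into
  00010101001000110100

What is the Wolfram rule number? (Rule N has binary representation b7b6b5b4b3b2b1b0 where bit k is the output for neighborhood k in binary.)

position 14: 111 → 1  (bit 7 = 1)
position 3: 110 → 1  (bit 6 = 1)
position 4: 101 → 0  (bit 5 = 0)
position 11: 100 → 0  (bit 4 = 0)
position 2: 011 → 0  (bit 3 = 0)
position 5: 010 → 1  (bit 2 = 1)
position 1: 001 → 0  (bit 1 = 0)
position 0: 000 → 0  (bit 0 = 0)
bits b7..b0 = 11000100 = 196

196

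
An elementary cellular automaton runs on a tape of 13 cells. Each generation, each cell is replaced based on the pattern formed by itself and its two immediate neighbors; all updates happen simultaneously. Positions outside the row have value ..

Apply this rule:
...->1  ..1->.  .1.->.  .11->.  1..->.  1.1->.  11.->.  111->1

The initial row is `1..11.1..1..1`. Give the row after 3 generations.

.............
1111111111111
.11111111111.

.11111111111.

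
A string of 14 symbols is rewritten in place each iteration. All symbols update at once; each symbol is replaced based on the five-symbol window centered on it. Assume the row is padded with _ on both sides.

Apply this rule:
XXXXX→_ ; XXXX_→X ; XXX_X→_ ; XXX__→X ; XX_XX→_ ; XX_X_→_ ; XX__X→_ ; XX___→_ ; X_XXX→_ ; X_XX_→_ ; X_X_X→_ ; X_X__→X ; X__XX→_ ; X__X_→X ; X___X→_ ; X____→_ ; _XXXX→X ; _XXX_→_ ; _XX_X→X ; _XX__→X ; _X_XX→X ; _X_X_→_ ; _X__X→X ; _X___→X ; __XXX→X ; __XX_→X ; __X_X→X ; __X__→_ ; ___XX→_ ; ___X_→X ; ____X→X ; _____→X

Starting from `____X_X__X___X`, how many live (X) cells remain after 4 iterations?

XXXXX_XXX_X_X_
XX_X________XX
XX_XX_XXXXX_XX
XX__X__X_X___X
count of X: 6

6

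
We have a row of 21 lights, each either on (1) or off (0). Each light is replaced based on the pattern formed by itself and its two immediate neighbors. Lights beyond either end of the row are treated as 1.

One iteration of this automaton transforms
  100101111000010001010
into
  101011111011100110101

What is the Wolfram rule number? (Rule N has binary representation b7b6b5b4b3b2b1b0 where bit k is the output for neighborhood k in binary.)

position 6: 111 → 1  (bit 7 = 1)
position 0: 110 → 1  (bit 6 = 1)
position 4: 101 → 1  (bit 5 = 1)
position 1: 100 → 0  (bit 4 = 0)
position 5: 011 → 1  (bit 3 = 1)
position 3: 010 → 0  (bit 2 = 0)
position 2: 001 → 1  (bit 1 = 1)
position 10: 000 → 1  (bit 0 = 1)
bits b7..b0 = 11101011 = 235

235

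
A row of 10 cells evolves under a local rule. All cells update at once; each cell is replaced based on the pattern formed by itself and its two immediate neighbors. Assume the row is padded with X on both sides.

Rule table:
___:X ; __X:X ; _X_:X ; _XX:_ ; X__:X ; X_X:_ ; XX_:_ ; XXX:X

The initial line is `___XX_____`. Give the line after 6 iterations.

XXX__XXXXX
XX_XX_XXXX
X______XXX
_XXXXXX_XX
__XXXX___X
XX_XX_XXX_

XX_XX_XXX_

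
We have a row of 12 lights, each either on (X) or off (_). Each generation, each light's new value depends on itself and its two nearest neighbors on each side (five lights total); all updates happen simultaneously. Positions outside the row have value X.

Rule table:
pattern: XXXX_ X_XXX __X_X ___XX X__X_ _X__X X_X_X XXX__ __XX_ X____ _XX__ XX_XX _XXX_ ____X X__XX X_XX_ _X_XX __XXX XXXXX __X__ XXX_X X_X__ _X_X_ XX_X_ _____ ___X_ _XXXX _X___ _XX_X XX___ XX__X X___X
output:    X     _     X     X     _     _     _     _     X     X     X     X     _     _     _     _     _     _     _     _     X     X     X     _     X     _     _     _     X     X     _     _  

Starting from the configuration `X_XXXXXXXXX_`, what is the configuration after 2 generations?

generation 1: XX_______XXX
generation 2: X_XXXXX_X___

X_XXXXX_X___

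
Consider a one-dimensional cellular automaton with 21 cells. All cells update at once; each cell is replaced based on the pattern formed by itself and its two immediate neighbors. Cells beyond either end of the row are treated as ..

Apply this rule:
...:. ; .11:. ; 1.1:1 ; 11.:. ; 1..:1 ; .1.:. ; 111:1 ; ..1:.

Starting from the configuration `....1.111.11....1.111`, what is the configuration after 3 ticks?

tick 1: .....1.1.1..1....1.1.
tick 2: ......1.1.1..1....1.1
tick 3: .......1.1.1..1....1.

.......1.1.1..1....1.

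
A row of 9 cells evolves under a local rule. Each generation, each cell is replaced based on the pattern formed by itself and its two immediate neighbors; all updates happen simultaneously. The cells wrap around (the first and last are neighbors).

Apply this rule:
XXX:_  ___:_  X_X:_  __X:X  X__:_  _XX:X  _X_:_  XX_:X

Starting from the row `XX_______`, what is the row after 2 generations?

_X_____XX

generation 1: XX______X
generation 2: _X_____XX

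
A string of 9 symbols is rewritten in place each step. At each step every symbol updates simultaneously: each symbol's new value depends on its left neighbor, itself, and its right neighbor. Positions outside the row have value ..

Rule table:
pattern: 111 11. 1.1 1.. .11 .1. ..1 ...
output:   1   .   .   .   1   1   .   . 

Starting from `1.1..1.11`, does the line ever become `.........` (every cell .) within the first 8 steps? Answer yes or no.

no

1.1..1.1.
1.1..1.1.  (fixed point — unchanged through step 8)
step 8 is 1.1..1.1., still not uniform .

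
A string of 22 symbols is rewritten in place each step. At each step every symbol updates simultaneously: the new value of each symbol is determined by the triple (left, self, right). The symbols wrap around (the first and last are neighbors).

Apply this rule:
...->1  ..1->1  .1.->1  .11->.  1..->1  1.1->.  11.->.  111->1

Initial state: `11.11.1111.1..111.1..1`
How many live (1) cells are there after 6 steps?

12

step 1: 1......11..111.1..111.
step 2: 1111111..11.1..111.1..
step 3: .11111.11...111.1..111
step 4: ..111....111.1..111.1.
step 5: 11.1.1111.1..111.1..11
step 6: 1..1..11..111.1..111.1
count of 1: 12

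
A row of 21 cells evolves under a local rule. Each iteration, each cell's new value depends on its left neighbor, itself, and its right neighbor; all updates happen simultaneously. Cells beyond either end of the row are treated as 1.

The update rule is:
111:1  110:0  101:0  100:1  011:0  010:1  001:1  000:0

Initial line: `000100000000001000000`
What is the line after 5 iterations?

iteration 1: 101110000000011100001
iteration 2: 000101000000101010010
iteration 3: 101101100001101011110
iteration 4: 000000010010001001100
iteration 5: 100000111111011110011

100000111111011110011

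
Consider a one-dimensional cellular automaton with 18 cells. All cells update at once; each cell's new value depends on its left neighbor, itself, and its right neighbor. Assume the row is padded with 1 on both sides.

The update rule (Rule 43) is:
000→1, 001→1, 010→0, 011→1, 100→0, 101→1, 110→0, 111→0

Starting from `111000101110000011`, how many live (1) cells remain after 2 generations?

10

000011011000111110
011110110011100001
count of 1: 10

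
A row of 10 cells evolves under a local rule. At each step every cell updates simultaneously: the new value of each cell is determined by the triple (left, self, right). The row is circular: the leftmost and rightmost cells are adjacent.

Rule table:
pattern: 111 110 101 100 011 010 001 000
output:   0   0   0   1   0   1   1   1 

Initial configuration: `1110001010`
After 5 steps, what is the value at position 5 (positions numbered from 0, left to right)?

1

0001111010
1110000011
0001111100
1110000011  (repeats step 2; period 2)
step 5: 0001111100
position 5 holds 1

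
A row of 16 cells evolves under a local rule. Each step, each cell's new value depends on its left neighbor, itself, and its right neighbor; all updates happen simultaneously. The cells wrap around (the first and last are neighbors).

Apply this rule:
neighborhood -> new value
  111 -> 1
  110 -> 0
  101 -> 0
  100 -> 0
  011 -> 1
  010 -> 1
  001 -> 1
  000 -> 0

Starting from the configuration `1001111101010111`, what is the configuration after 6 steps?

1100110011001101

0011111001010111
0111110011010110
1111100110010100
1111001100110101
1110011001100101
1100110011001101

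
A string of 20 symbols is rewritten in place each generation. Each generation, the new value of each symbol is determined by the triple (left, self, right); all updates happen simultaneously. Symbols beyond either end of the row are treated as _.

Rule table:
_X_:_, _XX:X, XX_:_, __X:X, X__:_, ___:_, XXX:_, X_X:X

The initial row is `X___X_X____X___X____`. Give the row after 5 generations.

___X_X____X___X_____
__X_X____X___X______
_X_X____X___X_______
X_X____X___X________
_X____X___X_________

_X____X___X_________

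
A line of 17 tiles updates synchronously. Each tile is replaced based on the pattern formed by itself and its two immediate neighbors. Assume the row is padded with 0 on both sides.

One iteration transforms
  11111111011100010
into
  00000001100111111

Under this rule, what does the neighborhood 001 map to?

1

At position 14 the neighborhood is 001; the next row has 1 there.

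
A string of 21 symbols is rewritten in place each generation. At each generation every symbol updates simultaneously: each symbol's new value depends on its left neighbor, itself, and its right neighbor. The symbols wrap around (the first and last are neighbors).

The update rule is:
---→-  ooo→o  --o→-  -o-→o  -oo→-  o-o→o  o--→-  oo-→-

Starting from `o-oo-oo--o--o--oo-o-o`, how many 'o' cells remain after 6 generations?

5

-o--o----o--o----ooo-
-o--o----o--o-----o--
-o--o----o--o-----o--  (fixed point — unchanged through generation 6)
count of o: 5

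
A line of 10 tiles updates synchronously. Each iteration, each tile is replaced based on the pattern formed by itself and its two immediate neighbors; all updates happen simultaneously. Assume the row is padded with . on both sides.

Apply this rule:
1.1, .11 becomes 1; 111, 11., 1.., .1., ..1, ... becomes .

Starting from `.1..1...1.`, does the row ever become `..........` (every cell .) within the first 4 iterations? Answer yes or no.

..........
all cells are . at iteration 1

yes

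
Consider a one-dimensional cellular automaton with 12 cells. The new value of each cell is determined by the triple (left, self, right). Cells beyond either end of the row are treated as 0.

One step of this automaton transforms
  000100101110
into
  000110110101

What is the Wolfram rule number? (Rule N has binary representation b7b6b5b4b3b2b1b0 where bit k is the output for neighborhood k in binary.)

180

position 9: 111 → 1  (bit 7 = 1)
position 10: 110 → 0  (bit 6 = 0)
position 7: 101 → 1  (bit 5 = 1)
position 4: 100 → 1  (bit 4 = 1)
position 8: 011 → 0  (bit 3 = 0)
position 3: 010 → 1  (bit 2 = 1)
position 2: 001 → 0  (bit 1 = 0)
position 0: 000 → 0  (bit 0 = 0)
bits b7..b0 = 10110100 = 180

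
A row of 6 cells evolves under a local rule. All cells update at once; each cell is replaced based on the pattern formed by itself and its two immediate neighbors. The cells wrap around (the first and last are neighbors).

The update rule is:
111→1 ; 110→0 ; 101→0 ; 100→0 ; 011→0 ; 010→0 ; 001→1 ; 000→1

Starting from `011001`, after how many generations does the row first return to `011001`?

generation 1: 000010
generation 2: 111100
generation 3: 011001

3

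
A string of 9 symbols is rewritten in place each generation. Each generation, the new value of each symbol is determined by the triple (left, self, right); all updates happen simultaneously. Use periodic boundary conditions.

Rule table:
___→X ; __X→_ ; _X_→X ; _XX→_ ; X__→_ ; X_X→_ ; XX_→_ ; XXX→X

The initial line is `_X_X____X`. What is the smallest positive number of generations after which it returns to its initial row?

2

generation 1: _X_X_XX_X
generation 2: _X_X____X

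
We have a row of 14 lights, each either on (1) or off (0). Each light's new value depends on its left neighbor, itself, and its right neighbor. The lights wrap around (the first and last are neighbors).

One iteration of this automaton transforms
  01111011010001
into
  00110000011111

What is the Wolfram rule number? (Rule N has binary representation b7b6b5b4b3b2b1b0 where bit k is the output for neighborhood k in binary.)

position 2: 111 → 1  (bit 7 = 1)
position 4: 110 → 0  (bit 6 = 0)
position 0: 101 → 0  (bit 5 = 0)
position 10: 100 → 1  (bit 4 = 1)
position 1: 011 → 0  (bit 3 = 0)
position 9: 010 → 1  (bit 2 = 1)
position 12: 001 → 1  (bit 1 = 1)
position 11: 000 → 1  (bit 0 = 1)
bits b7..b0 = 10010111 = 151

151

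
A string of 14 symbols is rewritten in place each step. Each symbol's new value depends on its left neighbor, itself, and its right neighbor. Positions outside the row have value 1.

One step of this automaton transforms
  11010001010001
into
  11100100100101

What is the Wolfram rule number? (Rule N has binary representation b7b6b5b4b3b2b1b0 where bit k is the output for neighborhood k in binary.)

position 0: 111 → 1  (bit 7 = 1)
position 1: 110 → 1  (bit 6 = 1)
position 2: 101 → 1  (bit 5 = 1)
position 4: 100 → 0  (bit 4 = 0)
position 13: 011 → 1  (bit 3 = 1)
position 3: 010 → 0  (bit 2 = 0)
position 6: 001 → 0  (bit 1 = 0)
position 5: 000 → 1  (bit 0 = 1)
bits b7..b0 = 11101001 = 233

233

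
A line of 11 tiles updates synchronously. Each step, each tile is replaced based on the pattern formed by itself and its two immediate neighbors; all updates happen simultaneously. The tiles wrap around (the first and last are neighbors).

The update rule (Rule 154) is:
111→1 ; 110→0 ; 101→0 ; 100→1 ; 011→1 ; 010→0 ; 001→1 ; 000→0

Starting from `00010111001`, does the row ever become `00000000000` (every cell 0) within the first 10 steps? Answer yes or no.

no

step 1: 10100110110
step 2: 00011100100
step 3: 00111011010
step 4: 01110010001
step 5: 01101101010
step 6: 11001000001
step 7: 10110100011
step 8: 00100010111
step 9: 11010100110
step 10: 10000011100
step 10 is 10000011100, still not uniform 0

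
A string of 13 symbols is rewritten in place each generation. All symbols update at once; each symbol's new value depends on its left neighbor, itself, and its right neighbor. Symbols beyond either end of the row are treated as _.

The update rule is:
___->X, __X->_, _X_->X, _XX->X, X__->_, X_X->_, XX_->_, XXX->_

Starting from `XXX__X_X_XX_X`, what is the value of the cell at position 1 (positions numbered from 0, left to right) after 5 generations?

X____X_X_X__X
X_XX_X_X_X__X
X_X__X_X_X__X
X_X__X_X_X__X  (fixed point — unchanged through generation 5)
position 1 holds _

_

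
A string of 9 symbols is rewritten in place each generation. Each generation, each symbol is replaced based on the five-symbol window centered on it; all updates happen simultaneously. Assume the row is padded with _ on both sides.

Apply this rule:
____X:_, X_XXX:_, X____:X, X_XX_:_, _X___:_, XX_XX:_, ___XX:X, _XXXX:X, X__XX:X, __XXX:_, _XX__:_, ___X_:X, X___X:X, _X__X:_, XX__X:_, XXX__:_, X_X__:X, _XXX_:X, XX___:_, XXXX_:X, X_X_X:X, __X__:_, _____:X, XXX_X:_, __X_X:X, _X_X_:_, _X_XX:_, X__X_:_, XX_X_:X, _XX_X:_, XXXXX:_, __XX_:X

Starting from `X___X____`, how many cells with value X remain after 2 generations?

__XX__XXX
_XX__X_X_
count of X: 4

4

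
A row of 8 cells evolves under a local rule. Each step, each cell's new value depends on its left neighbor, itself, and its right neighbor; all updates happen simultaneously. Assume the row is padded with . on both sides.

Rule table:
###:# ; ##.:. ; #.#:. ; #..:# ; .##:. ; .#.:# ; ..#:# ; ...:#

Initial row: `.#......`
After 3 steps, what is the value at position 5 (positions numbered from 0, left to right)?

########
.######.
#.####.#
position 5 holds #

#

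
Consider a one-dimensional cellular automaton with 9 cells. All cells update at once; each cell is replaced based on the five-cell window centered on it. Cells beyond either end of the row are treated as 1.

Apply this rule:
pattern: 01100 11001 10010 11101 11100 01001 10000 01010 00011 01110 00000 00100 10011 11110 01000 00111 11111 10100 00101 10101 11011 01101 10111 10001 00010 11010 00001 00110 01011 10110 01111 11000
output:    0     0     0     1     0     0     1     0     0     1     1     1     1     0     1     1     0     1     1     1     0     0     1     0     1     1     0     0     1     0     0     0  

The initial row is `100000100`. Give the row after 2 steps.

001101101
010000001

010000001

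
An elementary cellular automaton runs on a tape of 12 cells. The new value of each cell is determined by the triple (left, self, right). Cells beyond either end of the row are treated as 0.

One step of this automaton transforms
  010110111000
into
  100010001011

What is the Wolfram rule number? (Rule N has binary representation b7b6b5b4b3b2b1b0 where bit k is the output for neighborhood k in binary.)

67

position 7: 111 → 0  (bit 7 = 0)
position 4: 110 → 1  (bit 6 = 1)
position 2: 101 → 0  (bit 5 = 0)
position 9: 100 → 0  (bit 4 = 0)
position 3: 011 → 0  (bit 3 = 0)
position 1: 010 → 0  (bit 2 = 0)
position 0: 001 → 1  (bit 1 = 1)
position 10: 000 → 1  (bit 0 = 1)
bits b7..b0 = 01000011 = 67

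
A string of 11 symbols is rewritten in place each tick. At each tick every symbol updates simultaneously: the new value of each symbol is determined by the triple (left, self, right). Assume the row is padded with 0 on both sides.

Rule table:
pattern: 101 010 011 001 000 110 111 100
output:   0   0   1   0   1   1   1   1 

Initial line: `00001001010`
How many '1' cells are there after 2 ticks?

7

tick 1: 11100100001
tick 2: 11110011100
count of 1: 7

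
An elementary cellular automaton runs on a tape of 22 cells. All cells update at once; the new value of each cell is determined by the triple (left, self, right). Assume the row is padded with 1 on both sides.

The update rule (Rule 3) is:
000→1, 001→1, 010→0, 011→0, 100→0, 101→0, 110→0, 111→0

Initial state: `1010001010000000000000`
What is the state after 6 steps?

0111110001110000000000

step 1: 0000110000111111111111
step 2: 0111000111000000000000
step 3: 0000011000011111111111
step 4: 0111100011100000000000
step 5: 0000001100001111111111
step 6: 0111110001110000000000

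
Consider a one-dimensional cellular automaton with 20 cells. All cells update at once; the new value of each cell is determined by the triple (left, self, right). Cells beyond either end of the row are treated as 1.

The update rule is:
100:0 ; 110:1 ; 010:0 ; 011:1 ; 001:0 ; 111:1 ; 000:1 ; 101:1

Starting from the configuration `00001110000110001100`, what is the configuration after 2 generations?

11111111111111011100

01101110110110101100
11111111111111011100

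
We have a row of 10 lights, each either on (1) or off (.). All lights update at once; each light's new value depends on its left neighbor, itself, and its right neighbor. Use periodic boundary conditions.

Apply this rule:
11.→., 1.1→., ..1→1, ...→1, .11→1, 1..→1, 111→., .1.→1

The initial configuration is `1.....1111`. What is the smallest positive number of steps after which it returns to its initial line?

step 1: .111111...
step 2: 11.....111
step 3: ..111111..
step 4: 111.....11
step 5: ...111111.
step 6: 1111.....1
step 7: ....111111
step 8: 11111.....
step 9: 1....11111
step 10: .11111....
step 11: 11....1111
step 12: ..11111...
step 13: 111....111
step 14: ...11111..
step 15: 1111....11
step 16: ....11111.
step 17: 11111....1
step 18: .....11111
step 19: 111111....
step 20: 1.....1111

20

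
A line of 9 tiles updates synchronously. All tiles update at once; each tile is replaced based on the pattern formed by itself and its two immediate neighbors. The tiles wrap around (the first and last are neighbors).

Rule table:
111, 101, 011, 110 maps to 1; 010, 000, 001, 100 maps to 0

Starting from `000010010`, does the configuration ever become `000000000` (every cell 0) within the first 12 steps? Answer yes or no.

000000000
all cells are 0 at step 1

yes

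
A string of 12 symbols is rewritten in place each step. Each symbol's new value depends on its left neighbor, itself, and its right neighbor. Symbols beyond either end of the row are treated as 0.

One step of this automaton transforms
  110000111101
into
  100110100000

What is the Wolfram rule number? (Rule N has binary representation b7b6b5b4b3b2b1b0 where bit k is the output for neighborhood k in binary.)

9

position 7: 111 → 0  (bit 7 = 0)
position 1: 110 → 0  (bit 6 = 0)
position 10: 101 → 0  (bit 5 = 0)
position 2: 100 → 0  (bit 4 = 0)
position 0: 011 → 1  (bit 3 = 1)
position 11: 010 → 0  (bit 2 = 0)
position 5: 001 → 0  (bit 1 = 0)
position 3: 000 → 1  (bit 0 = 1)
bits b7..b0 = 00001001 = 9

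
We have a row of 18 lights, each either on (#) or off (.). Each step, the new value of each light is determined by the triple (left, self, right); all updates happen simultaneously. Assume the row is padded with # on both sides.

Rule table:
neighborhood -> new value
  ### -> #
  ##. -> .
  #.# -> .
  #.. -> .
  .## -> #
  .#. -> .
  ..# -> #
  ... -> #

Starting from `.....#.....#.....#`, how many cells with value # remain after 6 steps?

.####..####..#####
.###..####..######
.##..####..#######
.#..####..########
...####..#########
.#####..##########
count of #: 15

15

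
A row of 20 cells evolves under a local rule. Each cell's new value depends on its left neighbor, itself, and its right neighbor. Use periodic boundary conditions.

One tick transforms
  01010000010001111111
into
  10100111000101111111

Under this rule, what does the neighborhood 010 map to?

0

At position 1 the neighborhood is 010; the next row has 0 there.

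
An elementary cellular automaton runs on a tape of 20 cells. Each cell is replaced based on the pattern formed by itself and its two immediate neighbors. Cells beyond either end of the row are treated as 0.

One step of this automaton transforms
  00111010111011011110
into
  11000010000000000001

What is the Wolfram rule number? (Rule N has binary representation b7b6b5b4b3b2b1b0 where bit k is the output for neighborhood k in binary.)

23

position 3: 111 → 0  (bit 7 = 0)
position 4: 110 → 0  (bit 6 = 0)
position 5: 101 → 0  (bit 5 = 0)
position 19: 100 → 1  (bit 4 = 1)
position 2: 011 → 0  (bit 3 = 0)
position 6: 010 → 1  (bit 2 = 1)
position 1: 001 → 1  (bit 1 = 1)
position 0: 000 → 1  (bit 0 = 1)
bits b7..b0 = 00010111 = 23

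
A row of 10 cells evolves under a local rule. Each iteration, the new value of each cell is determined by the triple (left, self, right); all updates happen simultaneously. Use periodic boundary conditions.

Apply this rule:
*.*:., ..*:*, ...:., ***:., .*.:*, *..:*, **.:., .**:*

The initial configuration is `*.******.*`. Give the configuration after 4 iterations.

iteration 1: ..*......*
iteration 2: ****....**
iteration 3: ....*..**.
iteration 4: ...*****.*

...*****.*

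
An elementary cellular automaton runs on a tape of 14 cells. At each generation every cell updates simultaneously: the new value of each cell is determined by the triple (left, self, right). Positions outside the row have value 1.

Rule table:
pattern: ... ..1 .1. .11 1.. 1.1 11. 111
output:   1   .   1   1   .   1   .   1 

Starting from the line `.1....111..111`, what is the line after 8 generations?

generation 1: 11.11.11...111
generation 2: 1.11.11..1.111
generation 3: .11.11...11111
generation 4: 11.11..1.11111
generation 5: 1.11...1111111
generation 6: .11..1.1111111
generation 7: 11...111111111
generation 8: 1..1.111111111

1..1.111111111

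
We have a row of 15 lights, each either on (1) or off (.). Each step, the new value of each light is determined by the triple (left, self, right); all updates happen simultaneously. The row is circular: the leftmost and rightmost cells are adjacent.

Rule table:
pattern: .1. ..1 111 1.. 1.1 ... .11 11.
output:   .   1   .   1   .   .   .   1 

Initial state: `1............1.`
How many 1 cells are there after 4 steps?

4

.1..........1..
1.1........1.1.
...1......1....
..1.1....1.1...
count of 1: 4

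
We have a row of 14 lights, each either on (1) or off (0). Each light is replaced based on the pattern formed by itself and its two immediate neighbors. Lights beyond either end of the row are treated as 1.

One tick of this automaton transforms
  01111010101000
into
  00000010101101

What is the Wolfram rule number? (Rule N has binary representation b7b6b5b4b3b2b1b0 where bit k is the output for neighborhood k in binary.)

position 2: 111 → 0  (bit 7 = 0)
position 4: 110 → 0  (bit 6 = 0)
position 0: 101 → 0  (bit 5 = 0)
position 11: 100 → 1  (bit 4 = 1)
position 1: 011 → 0  (bit 3 = 0)
position 6: 010 → 1  (bit 2 = 1)
position 13: 001 → 1  (bit 1 = 1)
position 12: 000 → 0  (bit 0 = 0)
bits b7..b0 = 00010110 = 22

22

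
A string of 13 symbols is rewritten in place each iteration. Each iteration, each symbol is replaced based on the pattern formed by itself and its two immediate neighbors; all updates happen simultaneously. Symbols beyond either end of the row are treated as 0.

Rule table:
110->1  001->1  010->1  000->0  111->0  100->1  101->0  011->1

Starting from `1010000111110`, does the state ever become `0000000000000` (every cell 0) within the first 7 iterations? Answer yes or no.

no

1011001100011
1011111110111
1010000010101
1011000110101
1011101110101
1010101010101
1010101010101
iteration 7 is 1010101010101, still not uniform 0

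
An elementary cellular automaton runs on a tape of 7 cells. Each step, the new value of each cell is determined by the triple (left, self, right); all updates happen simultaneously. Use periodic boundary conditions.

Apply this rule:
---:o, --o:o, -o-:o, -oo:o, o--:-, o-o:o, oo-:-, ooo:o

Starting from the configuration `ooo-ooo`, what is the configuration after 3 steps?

-oooooo

oo-oooo
o-ooooo
-oooooo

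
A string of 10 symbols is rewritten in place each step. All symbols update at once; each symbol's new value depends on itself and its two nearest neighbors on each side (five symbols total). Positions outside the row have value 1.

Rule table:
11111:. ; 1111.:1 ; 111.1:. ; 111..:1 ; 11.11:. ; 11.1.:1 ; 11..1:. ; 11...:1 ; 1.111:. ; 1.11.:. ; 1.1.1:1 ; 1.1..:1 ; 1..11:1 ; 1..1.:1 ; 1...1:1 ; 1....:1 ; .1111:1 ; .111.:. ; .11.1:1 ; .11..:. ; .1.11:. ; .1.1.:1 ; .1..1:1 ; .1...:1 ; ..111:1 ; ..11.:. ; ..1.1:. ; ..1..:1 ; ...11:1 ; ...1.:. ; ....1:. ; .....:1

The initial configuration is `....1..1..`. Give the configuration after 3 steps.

step 1: 11..111111
step 2: 11.111....
step 3: 1....111.1

1....111.1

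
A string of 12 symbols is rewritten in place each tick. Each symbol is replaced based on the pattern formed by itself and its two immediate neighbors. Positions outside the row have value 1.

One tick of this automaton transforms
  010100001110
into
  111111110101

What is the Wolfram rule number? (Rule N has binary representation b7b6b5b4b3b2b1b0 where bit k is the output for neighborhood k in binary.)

183

position 9: 111 → 1  (bit 7 = 1)
position 10: 110 → 0  (bit 6 = 0)
position 0: 101 → 1  (bit 5 = 1)
position 4: 100 → 1  (bit 4 = 1)
position 8: 011 → 0  (bit 3 = 0)
position 1: 010 → 1  (bit 2 = 1)
position 7: 001 → 1  (bit 1 = 1)
position 5: 000 → 1  (bit 0 = 1)
bits b7..b0 = 10110111 = 183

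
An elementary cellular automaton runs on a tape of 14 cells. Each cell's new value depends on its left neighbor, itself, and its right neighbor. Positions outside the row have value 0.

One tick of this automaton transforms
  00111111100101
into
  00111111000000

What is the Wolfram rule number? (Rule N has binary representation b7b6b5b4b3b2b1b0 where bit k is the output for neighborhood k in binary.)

136

position 3: 111 → 1  (bit 7 = 1)
position 8: 110 → 0  (bit 6 = 0)
position 12: 101 → 0  (bit 5 = 0)
position 9: 100 → 0  (bit 4 = 0)
position 2: 011 → 1  (bit 3 = 1)
position 11: 010 → 0  (bit 2 = 0)
position 1: 001 → 0  (bit 1 = 0)
position 0: 000 → 0  (bit 0 = 0)
bits b7..b0 = 10001000 = 136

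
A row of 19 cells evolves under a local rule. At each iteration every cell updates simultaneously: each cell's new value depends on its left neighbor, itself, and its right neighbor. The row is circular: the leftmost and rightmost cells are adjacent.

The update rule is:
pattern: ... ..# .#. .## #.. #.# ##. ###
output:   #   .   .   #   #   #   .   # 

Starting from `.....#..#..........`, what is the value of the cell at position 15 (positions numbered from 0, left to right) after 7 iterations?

#

iteration 1: ####..#..##########
iteration 2: ###.#..#.##########
iteration 3: ##.#.#..###########
iteration 4: #.#.#.#.###########
iteration 5: .#.#.#.############
iteration 6: #.#.#.############.
iteration 7: .#.#.############.#
position 15 holds #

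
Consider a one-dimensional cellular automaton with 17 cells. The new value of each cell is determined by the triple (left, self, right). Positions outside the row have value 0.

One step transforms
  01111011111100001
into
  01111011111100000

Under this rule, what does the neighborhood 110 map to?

At position 4 the neighborhood is 110; the next row has 1 there.

1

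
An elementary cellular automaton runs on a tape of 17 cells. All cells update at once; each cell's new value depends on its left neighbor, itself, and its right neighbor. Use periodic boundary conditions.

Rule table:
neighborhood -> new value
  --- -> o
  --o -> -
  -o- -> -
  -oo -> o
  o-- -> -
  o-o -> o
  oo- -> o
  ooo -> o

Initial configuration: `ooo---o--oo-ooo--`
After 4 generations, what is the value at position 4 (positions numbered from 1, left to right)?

o

ooo-o----oooooo--
oooo--oo-oooooo--
oooo--ooooooooo--
oooo--ooooooooo--
position 4 holds o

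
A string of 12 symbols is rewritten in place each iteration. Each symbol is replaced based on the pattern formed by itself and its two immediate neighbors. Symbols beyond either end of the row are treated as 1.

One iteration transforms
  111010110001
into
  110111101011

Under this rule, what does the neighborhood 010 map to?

At position 4 the neighborhood is 010; the next row has 1 there.

1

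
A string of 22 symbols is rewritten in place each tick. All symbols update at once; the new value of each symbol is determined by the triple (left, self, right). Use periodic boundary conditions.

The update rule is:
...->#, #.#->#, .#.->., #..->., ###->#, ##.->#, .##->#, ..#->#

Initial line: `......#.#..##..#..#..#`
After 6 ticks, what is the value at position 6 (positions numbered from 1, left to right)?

#

.#####.#..###.#..#..#.
#######..#####..#..#..
#######.######.#..#..#
###############..#..##
###############.#..###
################..####
position 6 holds #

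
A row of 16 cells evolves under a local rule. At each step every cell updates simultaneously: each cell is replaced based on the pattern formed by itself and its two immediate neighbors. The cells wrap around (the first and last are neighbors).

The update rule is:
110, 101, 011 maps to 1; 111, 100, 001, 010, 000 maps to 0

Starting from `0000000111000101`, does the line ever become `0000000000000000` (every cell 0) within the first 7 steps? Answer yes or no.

yes

0000000101000010
0000000010000000
0000000000000000
all cells are 0 at step 3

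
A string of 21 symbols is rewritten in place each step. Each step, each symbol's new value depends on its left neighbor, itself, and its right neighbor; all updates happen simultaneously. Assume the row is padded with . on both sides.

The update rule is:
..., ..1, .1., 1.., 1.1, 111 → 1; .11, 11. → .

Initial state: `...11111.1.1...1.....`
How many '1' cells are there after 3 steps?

19

step 1: 111.111.1111111111111
step 2: .1.1.1.1.11111111111.
step 3: 111111111.111111111.1
count of 1: 19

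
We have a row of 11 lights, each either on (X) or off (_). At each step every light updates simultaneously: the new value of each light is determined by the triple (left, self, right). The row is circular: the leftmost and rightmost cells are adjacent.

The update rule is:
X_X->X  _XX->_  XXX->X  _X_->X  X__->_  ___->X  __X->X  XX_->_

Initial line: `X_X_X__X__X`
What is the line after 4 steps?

X__X__XX_X_

_XXXX_XX_X_
X_XX_X__XX_
XX__XX_X__X
X__X__XX_X_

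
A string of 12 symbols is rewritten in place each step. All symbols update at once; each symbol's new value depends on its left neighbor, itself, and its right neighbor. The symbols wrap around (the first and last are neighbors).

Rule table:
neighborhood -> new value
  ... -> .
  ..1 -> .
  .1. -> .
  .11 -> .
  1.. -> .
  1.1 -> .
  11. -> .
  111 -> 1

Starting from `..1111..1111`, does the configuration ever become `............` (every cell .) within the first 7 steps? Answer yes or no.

yes

...11....11.
............
all cells are . at step 2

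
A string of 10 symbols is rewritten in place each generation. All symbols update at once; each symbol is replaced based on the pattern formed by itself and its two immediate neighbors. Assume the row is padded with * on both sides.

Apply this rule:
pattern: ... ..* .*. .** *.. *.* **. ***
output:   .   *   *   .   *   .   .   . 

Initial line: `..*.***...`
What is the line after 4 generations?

***....*.*
...*..**..
*.****..**
......**..

......**..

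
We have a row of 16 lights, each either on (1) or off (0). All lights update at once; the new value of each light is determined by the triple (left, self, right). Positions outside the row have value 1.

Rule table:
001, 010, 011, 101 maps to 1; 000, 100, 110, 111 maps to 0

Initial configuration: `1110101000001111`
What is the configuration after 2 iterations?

0011000000110001

0001111000011000
0011000000110001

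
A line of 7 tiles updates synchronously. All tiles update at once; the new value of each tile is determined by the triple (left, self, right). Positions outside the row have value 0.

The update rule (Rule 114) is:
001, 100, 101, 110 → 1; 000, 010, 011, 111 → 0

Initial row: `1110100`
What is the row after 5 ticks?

1010101

tick 1: 0011010
tick 2: 0101101
tick 3: 1010110
tick 4: 0101011
tick 5: 1010101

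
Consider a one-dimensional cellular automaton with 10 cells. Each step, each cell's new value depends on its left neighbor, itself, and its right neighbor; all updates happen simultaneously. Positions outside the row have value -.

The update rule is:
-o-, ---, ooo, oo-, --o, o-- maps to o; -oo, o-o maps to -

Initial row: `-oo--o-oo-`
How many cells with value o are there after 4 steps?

6

o-oooo--oo
o--ooooo-o
ooo-oooo-o
-oo--ooo-o
count of o: 6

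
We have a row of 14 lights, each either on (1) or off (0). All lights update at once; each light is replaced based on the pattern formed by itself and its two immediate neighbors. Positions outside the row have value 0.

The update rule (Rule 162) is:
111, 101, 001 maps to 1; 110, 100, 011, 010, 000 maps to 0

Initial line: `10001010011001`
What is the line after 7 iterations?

00100010000000

iteration 1: 00010100100010
iteration 2: 00101001000100
iteration 3: 01010010001000
iteration 4: 10100100010000
iteration 5: 01001000100000
iteration 6: 10010001000000
iteration 7: 00100010000000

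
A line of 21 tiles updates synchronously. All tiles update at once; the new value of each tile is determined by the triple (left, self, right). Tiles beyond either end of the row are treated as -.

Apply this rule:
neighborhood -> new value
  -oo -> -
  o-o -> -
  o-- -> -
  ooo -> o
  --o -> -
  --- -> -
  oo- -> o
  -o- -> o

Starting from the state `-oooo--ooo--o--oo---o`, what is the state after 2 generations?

generation 1: --ooo---oo--o---o---o
generation 2: ---oo----o--o---o---o

---oo----o--o---o---o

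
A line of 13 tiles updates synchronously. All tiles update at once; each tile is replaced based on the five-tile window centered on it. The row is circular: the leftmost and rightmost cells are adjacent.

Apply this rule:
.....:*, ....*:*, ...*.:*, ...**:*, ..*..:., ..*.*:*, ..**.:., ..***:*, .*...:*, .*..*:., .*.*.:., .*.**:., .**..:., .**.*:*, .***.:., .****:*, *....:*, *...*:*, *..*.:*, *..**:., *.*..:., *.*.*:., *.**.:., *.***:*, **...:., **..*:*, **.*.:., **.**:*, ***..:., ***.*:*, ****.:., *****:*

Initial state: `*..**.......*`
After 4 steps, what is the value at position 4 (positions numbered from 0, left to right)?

.*....******.
*.********..*
********..*..
******..**...
position 4 holds *

*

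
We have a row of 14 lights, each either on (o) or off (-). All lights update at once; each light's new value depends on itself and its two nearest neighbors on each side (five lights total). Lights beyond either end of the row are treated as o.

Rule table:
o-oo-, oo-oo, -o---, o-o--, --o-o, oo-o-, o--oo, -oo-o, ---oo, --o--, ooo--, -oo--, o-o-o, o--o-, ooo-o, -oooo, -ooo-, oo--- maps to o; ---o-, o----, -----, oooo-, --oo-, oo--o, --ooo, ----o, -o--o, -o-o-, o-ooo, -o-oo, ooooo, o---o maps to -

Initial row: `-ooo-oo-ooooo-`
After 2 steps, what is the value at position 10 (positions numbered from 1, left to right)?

o

o-oooooo-o--oo
oo-o---ooo-o-o
position 10 holds o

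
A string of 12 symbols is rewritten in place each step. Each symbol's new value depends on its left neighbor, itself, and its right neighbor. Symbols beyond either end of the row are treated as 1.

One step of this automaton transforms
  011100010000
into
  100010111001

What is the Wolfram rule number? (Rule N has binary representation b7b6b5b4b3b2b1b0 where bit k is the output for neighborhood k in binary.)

54

position 2: 111 → 0  (bit 7 = 0)
position 3: 110 → 0  (bit 6 = 0)
position 0: 101 → 1  (bit 5 = 1)
position 4: 100 → 1  (bit 4 = 1)
position 1: 011 → 0  (bit 3 = 0)
position 7: 010 → 1  (bit 2 = 1)
position 6: 001 → 1  (bit 1 = 1)
position 5: 000 → 0  (bit 0 = 0)
bits b7..b0 = 00110110 = 54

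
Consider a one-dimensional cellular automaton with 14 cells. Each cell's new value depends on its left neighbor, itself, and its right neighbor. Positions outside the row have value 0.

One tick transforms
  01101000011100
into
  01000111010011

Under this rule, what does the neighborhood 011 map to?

1

At position 1 the neighborhood is 011; the next row has 1 there.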